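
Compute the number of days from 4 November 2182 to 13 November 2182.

Within November 2182: 13 − 4 = 9 days.

9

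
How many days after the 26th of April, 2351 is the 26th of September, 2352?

519

April 26, 2351 → April 26, 2352: 366 days (2352 is a leap year).
April 2352: 30 − 26 = 4 days remain.
Then May (31), June (30), July (31), August (31): 31 + 30 + 31 + 31 = 123 days.
September 1–26, 2352: 26 days.
Residual: 153 days.
Total: 519 days.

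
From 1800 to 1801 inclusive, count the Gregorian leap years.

Years divisible by 4 in [1800, 1801]: 1800.
Of these, 1800 is divisible by 100 but not 400, so not leap.
Leap years: 1 − 1 = 0.

0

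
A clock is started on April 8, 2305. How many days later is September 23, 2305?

168

April 2305: 30 − 8 = 22 days remain.
Then May (31), June (30), July (31), August (31): 31 + 30 + 31 + 31 = 123 days.
September 1–23, 2305: 23 days.
Total: 22 + 123 + 23 = 168 days.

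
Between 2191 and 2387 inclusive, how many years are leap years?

Years divisible by 4: 2192, 2196, …, 2384 — 49 in all.
Of these, 2200, 2300 are divisible by 100 but not 400, so not leap.
Leap years: 49 − 2 = 47.

47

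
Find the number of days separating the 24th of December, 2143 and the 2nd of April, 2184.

14710

Day-of-year of December 24, 2143: 358.
Day-of-year of April 2, 2184: 93.
2143 has 365 days, so 365 − 358 = 7 days remain in 2143.
Full years 2144–2183: 30 common + 10 leap = 30×365 + 10×366 = 14610 days.
Total: 7 + 14610 + 93 = 14710 days.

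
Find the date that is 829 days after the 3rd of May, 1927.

the 9th of August, 1929

Count 829 days after May 3, 1927:
Day-of-year of May 3, 1927: 123.
Day-of-year of August 9, 1929: 221.
1927 has 365 days, so 365 − 123 = 242 days remain in 1927.
Full years: 1928: 366. Sum = 366.
Total: 242 + 366 + 221 = 829 days.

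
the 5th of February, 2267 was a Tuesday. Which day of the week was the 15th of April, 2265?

Saturday

Count forward from the earlier date (April 15, 2265) to the later (February 5, 2267):
Day-of-year of April 15, 2265: 105.
Day-of-year of February 5, 2267: 36.
2265 has 365 days, so 365 − 105 = 260 days remain in 2265.
Full years: 2266: 365. Sum = 365.
Total: 260 + 365 + 36 = 661 days.
661 mod 7 = 3, so 3 days before Tuesday is Saturday.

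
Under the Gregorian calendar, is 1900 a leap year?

No

1900 is not a leap year (divisible by 100 but not 400).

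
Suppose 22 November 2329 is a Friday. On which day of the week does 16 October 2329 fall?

Count forward from the earlier date (October 16, 2329) to the later (November 22, 2329):
October 2329: 31 − 16 = 15 days remain.
November 1–22, 2329: 22 days.
Total: 15 + 22 = 37 days.
37 mod 7 = 2, so 2 days before Friday is Wednesday.

Wednesday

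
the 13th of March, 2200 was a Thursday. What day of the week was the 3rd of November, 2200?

March 2200: 31 − 13 = 18 days remain.
Then April (30), May (31), June (30), July (31), August (31), September (30), October (31): 30 + 31 + 30 + 31 + 31 + 30 + 31 = 214 days.
November 1–3, 2200: 3 days.
Total: 18 + 214 + 3 = 235 days.
235 mod 7 = 4, so 4 days after Thursday is Monday.

Monday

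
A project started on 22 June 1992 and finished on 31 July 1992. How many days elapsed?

39

June 1992: 30 − 22 = 8 days remain.
July 1–31, 1992: 31 days.
Total: 8 + 31 = 39 days.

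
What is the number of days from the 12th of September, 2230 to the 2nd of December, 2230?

81

September 2230: 30 − 12 = 18 days remain.
Then October (31), November (30): 31 + 30 = 61 days.
December 1–2, 2230: 2 days.
Total: 18 + 61 + 2 = 81 days.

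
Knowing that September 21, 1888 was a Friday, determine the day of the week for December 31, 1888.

September 1888: 30 − 21 = 9 days remain.
Then October (31), November (30): 31 + 30 = 61 days.
December 1–31, 1888: 31 days.
Total: 9 + 61 + 31 = 101 days.
101 mod 7 = 3, so 3 days after Friday is Monday.

Monday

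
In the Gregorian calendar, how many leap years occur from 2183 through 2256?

18

Years divisible by 4: 2184, 2188, …, 2256 — 19 in all.
Of these, 2200 is divisible by 100 but not 400, so not leap.
Leap years: 19 − 1 = 18.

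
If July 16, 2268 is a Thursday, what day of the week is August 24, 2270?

Day-of-year of July 16, 2268: 198.
Day-of-year of August 24, 2270: 236.
2268 has 366 days, so 366 − 198 = 168 days remain in 2268.
Full years: 2269: 365. Sum = 365.
Total: 168 + 365 + 236 = 769 days.
769 mod 7 = 6, so 6 days after Thursday is Wednesday.

Wednesday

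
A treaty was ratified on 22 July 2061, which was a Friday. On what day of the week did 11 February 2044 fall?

Thursday

Count forward from the earlier date (February 11, 2044) to the later (July 22, 2061):
From February 11, 2044 to February 11, 2061: 17 years, of which 5 contain a Feb 29 — 12×365 + 5×366 = 6210 days.
February 2061: 28 − 11 = 17 days remain (2061 is not a leap year, so February has 28 days).
Then March (31), April (30), May (31), June (30): 31 + 30 + 31 + 30 = 122 days.
July 1–22, 2061: 22 days.
Residual: 161 days.
Total: 6371 days.
6371 mod 7 = 1, so 1 day before Friday is Thursday.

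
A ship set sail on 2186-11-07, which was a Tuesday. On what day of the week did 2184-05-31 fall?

Monday

Count forward from the earlier date (May 31, 2184) to the later (November 7, 2186):
May 31, 2184 → May 31, 2185: 365 days.
May 31, 2185 → May 31, 2186: 365 days.
May 2186: 31 − 31 = 0 days remain.
Then June (30), July (31), August (31), September (30), October (31): 30 + 31 + 31 + 30 + 31 = 153 days.
November 1–7, 2186: 7 days.
Residual: 160 days.
Total: 890 days.
890 mod 7 = 1, so 1 day before Tuesday is Monday.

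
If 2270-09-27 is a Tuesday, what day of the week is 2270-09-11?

Sunday

Count forward from the earlier date (September 11, 2270) to the later (September 27, 2270):
Within September 2270: 27 − 11 = 16 days.
16 mod 7 = 2, so 2 days before Tuesday is Sunday.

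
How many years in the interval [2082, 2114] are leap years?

7

Years divisible by 4 in [2082, 2114]: 2084, 2088, 2092, 2096, 2100, 2104, 2108, 2112.
Of these, 2100 is divisible by 100 but not 400, so not leap.
Leap years: 8 − 1 = 7.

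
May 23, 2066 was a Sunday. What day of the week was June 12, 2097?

Day-of-year of May 23, 2066: 143.
Day-of-year of June 12, 2097: 163.
2066 has 365 days, so 365 − 143 = 222 days remain in 2066.
Full years 2067–2096: 22 common + 8 leap = 22×365 + 8×366 = 10958 days.
Total: 222 + 10958 + 163 = 11343 days.
11343 mod 7 = 3, so 3 days after Sunday is Wednesday.

Wednesday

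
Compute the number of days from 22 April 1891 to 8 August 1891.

April 1891: 30 − 22 = 8 days remain.
Then May (31), June (30), July (31): 31 + 30 + 31 = 92 days.
August 1–8, 1891: 8 days.
Total: 8 + 92 + 8 = 108 days.

108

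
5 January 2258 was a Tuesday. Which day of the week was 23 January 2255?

Tuesday

Count forward from the earlier date (January 23, 2255) to the later (January 5, 2258):
January 23, 2255 → January 23, 2256: 365 days.
January 23, 2256 → January 23, 2257: 366 days (2256 is a leap year).
January 2257: 31 − 23 = 8 days remain.
Then 11 full months totalling 334 days.
January 1–5, 2258: 5 days.
Residual: 347 days.
Total: 1078 days.
1078 is a multiple of 7, so 23 January 2255 falls on the same weekday: Tuesday.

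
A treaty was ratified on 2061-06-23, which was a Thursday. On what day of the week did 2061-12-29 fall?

June 2061: 30 − 23 = 7 days remain.
Then July (31), August (31), September (30), October (31), November (30): 31 + 31 + 30 + 31 + 30 = 153 days.
December 1–29, 2061: 29 days.
Total: 7 + 153 + 29 = 189 days.
189 is a multiple of 7, so 2061-12-29 falls on the same weekday: Thursday.

Thursday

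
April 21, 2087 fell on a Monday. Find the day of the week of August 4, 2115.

Day-of-year of April 21, 2087: 111.
Day-of-year of August 4, 2115: 216.
2087 has 365 days, so 365 − 111 = 254 days remain in 2087.
Full years 2088–2114: 21 common + 6 leap = 21×365 + 6×366 = 9861 days.
Total: 254 + 9861 + 216 = 10331 days.
10331 mod 7 = 6, so 6 days after Monday is Sunday.

Sunday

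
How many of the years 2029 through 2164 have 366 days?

Years divisible by 4: 2032, 2036, …, 2164 — 34 in all.
Of these, 2100 is divisible by 100 but not 400, so not leap.
Leap years: 34 − 1 = 33.

33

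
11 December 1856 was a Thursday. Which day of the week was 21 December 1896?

Monday

From December 11, 1856 to December 11, 1896: 40 years, of which 10 contain a Feb 29 — 30×365 + 10×366 = 14610 days.
Within December 1896: 21 − 11 = 10 days.
Total: 14620 days.
14620 mod 7 = 4, so 4 days after Thursday is Monday.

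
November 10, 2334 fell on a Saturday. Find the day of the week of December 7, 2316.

Thursday

Count forward from the earlier date (December 7, 2316) to the later (November 10, 2334):
Day-of-year of December 7, 2316: 342.
Day-of-year of November 10, 2334: 314.
2316 has 366 days, so 366 − 342 = 24 days remain in 2316.
Full years 2317–2333: 13 common + 4 leap = 13×365 + 4×366 = 6209 days.
Total: 24 + 6209 + 314 = 6547 days.
6547 mod 7 = 2, so 2 days before Saturday is Thursday.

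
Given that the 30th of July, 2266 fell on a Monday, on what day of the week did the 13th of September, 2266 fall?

July 2266: 31 − 30 = 1 day remains.
Then August (31): 31 days.
September 1–13, 2266: 13 days.
Total: 1 + 31 + 13 = 45 days.
45 mod 7 = 3, so 3 days after Monday is Thursday.

Thursday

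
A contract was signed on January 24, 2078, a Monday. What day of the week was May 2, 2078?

January 2078: 31 − 24 = 7 days remain.
Then February 2078 (28), March (31), April (30): 28 + 31 + 30 = 89 days.
May 1–2, 2078: 2 days.
Total: 7 + 89 + 2 = 98 days.
98 is a multiple of 7, so May 2, 2078 falls on the same weekday: Monday.

Monday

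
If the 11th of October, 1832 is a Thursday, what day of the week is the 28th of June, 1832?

Count forward from the earlier date (June 28, 1832) to the later (October 11, 1832):
June 1832: 30 − 28 = 2 days remain.
Then July (31), August (31), September (30): 31 + 31 + 30 = 92 days.
October 1–11, 1832: 11 days.
Total: 2 + 92 + 11 = 105 days.
105 is a multiple of 7, so the 28th of June, 1832 falls on the same weekday: Thursday.

Thursday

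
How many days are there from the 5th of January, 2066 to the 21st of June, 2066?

167

January 2066: 31 − 5 = 26 days remain.
Then February 2066 (28), March (31), April (30), May (31): 28 + 31 + 30 + 31 = 120 days.
June 1–21, 2066: 21 days.
Total: 26 + 120 + 21 = 167 days.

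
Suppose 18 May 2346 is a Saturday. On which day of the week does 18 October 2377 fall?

Tuesday

From May 18, 2346 to May 18, 2377: 31 years, of which 8 contain a Feb 29 — 23×365 + 8×366 = 11323 days.
May 2377: 31 − 18 = 13 days remain.
Then June (30), July (31), August (31), September (30): 30 + 31 + 31 + 30 = 122 days.
October 1–18, 2377: 18 days.
Residual: 153 days.
Total: 11476 days.
11476 mod 7 = 3, so 3 days after Saturday is Tuesday.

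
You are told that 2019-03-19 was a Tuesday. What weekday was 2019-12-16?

March 2019: 31 − 19 = 12 days remain.
Then April (30), May (31), June (30), July (31), August (31), September (30), October (31), November (30): 30 + 31 + 30 + 31 + 31 + 30 + 31 + 30 = 244 days.
December 1–16, 2019: 16 days.
Total: 12 + 244 + 16 = 272 days.
272 mod 7 = 6, so 6 days after Tuesday is Monday.

Monday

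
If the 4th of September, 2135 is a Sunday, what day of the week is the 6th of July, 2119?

Count forward from the earlier date (July 6, 2119) to the later (September 4, 2135):
Day-of-year of July 6, 2119: 187.
Day-of-year of September 4, 2135: 247.
2119 has 365 days, so 365 − 187 = 178 days remain in 2119.
Full years 2120–2134: 11 common + 4 leap = 11×365 + 4×366 = 5479 days.
Total: 178 + 5479 + 247 = 5904 days.
5904 mod 7 = 3, so 3 days before Sunday is Thursday.

Thursday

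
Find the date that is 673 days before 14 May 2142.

10 July 2140

Count 673 days before May 14, 2142:
Day-of-year of July 10, 2140: 192.
Day-of-year of May 14, 2142: 134.
2140 has 366 days, so 366 − 192 = 174 days remain in 2140.
Full years: 2141: 365. Sum = 365.
Total: 174 + 365 + 134 = 673 days.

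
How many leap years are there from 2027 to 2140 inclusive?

28

Years divisible by 4: 2028, 2032, …, 2140 — 29 in all.
Of these, 2100 is divisible by 100 but not 400, so not leap.
Leap years: 29 − 1 = 28.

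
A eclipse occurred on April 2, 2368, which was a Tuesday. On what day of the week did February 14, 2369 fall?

April 2368: 30 − 2 = 28 days remain.
Then 9 full months totalling 276 days.
February 1–14, 2369: 14 days (2369 is not a leap year).
Residual: 318 days.
Total: 318 days.
318 mod 7 = 3, so 3 days after Tuesday is Friday.

Friday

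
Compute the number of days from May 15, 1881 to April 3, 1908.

From May 15, 1881 to May 15, 1907: 26 years, of which 5 contain a Feb 29 — 21×365 + 5×366 = 9495 days.
(1900 is not a leap year (divisible by 100 but not 400).)
May 1907: 31 − 15 = 16 days remain.
Then 10 full months totalling 305 days.
April 1–3, 1908: 3 days.
Residual: 324 days.
Total: 9819 days.

9819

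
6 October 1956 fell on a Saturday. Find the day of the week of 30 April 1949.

Count forward from the earlier date (April 30, 1949) to the later (October 6, 1956):
Day-of-year of April 30, 1949: 120.
Day-of-year of October 6, 1956: 280.
1949 has 365 days, so 365 − 120 = 245 days remain in 1949.
Full years: 1950: 365; 1951: 365; 1952: 366; 1953: 365; 1954: 365; 1955: 365. Sum = 2191.
Total: 245 + 2191 + 280 = 2716 days.
2716 is a multiple of 7, so 30 April 1949 falls on the same weekday: Saturday.

Saturday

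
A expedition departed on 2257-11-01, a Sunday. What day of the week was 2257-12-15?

Tuesday

November 2257: 30 − 1 = 29 days remain.
December 1–15, 2257: 15 days.
Total: 29 + 15 = 44 days.
44 mod 7 = 2, so 2 days after Sunday is Tuesday.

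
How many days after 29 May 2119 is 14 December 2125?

2391

Day-of-year of May 29, 2119: 149.
Day-of-year of December 14, 2125: 348.
2119 has 365 days, so 365 − 149 = 216 days remain in 2119.
Full years: 2120: 366; 2121: 365; 2122: 365; 2123: 365; 2124: 366. Sum = 1827.
Total: 216 + 1827 + 348 = 2391 days.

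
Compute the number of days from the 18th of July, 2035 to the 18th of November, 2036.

489

July 2035: 31 − 18 = 13 days remain.
Then 15 full months totalling 458 days.
November 1–18, 2036: 18 days.
Total: 13 + 458 + 18 = 489 days.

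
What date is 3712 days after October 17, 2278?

December 15, 2288

Count 3712 days after October 17, 2278:
From October 17, 2278 to October 17, 2288: 10 years, of which 3 contain a Feb 29 — 7×365 + 3×366 = 3653 days.
October 2288: 31 − 17 = 14 days remain.
Then November (30): 30 days.
December 1–15, 2288: 15 days.
Residual: 59 days.
Total: 3712 days.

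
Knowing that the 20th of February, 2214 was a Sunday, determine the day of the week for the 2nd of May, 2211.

Count forward from the earlier date (May 2, 2211) to the later (February 20, 2214):
May 2, 2211 → May 2, 2212: 366 days (2212 is a leap year).
May 2, 2212 → May 2, 2213: 365 days.
May 2213: 31 − 2 = 29 days remain.
Then June (30), July (31), August (31), September (30), October (31), November (30), December (31), January (31): 30 + 31 + 31 + 30 + 31 + 30 + 31 + 31 = 245 days.
February 1–20, 2214: 20 days (2214 is not a leap year).
Residual: 294 days.
Total: 1025 days.
1025 mod 7 = 3, so 3 days before Sunday is Thursday.

Thursday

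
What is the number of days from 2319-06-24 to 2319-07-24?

30

June 2319: 30 − 24 = 6 days remain.
July 1–24, 2319: 24 days.
Total: 6 + 24 = 30 days.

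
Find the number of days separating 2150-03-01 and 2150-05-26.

86

March 2150: 31 − 1 = 30 days remain.
Then April (30): 30 days.
May 1–26, 2150: 26 days.
Total: 30 + 30 + 26 = 86 days.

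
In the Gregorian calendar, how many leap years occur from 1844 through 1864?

Years divisible by 4 in [1844, 1864]: 1844, 1848, 1852, 1856, 1860, 1864.
No century exceptions apply. Count: 6.

6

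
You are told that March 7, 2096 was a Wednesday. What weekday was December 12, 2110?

Friday

From March 7, 2096 to March 7, 2110: 14 years, of which 2 contain a Feb 29 — 12×365 + 2×366 = 5112 days.
(2100 is not a leap year (divisible by 100 but not 400).)
March 2110: 31 − 7 = 24 days remain.
Then April (30), May (31), June (30), July (31), August (31), September (30), October (31), November (30): 30 + 31 + 30 + 31 + 31 + 30 + 31 + 30 = 244 days.
December 1–12, 2110: 12 days.
Residual: 280 days.
Total: 5392 days.
5392 mod 7 = 2, so 2 days after Wednesday is Friday.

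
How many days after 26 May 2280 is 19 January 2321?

14847

From May 26, 2280 to May 26, 2320: 40 years, of which 9 contain a Feb 29 — 31×365 + 9×366 = 14609 days.
(2300 is not a leap year (divisible by 100 but not 400).)
May 2320: 31 − 26 = 5 days remain.
Then June (30), July (31), August (31), September (30), October (31), November (30), December (31): 30 + 31 + 31 + 30 + 31 + 30 + 31 = 214 days.
January 1–19, 2321: 19 days.
Residual: 238 days.
Total: 14847 days.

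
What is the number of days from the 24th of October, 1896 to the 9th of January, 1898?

442

Day-of-year of October 24, 1896: 298.
Day-of-year of January 9, 1898: 9.
1896 has 366 days, so 366 − 298 = 68 days remain in 1896.
Full years: 1897: 365. Sum = 365.
Total: 68 + 365 + 9 = 442 days.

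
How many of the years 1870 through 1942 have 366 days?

17

Years divisible by 4: 1872, 1876, …, 1940 — 18 in all.
Of these, 1900 is divisible by 100 but not 400, so not leap.
Leap years: 18 − 1 = 17.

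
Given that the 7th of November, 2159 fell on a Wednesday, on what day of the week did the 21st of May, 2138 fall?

Count forward from the earlier date (May 21, 2138) to the later (November 7, 2159):
Day-of-year of May 21, 2138: 141.
Day-of-year of November 7, 2159: 311.
2138 has 365 days, so 365 − 141 = 224 days remain in 2138.
Full years 2139–2158: 15 common + 5 leap = 15×365 + 5×366 = 7305 days.
Total: 224 + 7305 + 311 = 7840 days.
7840 is a multiple of 7, so the 21st of May, 2138 falls on the same weekday: Wednesday.

Wednesday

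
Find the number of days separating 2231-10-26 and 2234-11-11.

1112

Day-of-year of October 26, 2231: 299.
Day-of-year of November 11, 2234: 315.
2231 has 365 days, so 365 − 299 = 66 days remain in 2231.
Full years: 2232: 366; 2233: 365. Sum = 731.
Total: 66 + 731 + 315 = 1112 days.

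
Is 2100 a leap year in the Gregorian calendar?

2100 is not a leap year (divisible by 100 but not 400).

No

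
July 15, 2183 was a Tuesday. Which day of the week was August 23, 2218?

Sunday

Day-of-year of July 15, 2183: 196.
Day-of-year of August 23, 2218: 235.
2183 has 365 days, so 365 − 196 = 169 days remain in 2183.
Full years 2184–2217: 26 common + 8 leap = 26×365 + 8×366 = 12418 days.
Total: 169 + 12418 + 235 = 12822 days.
12822 mod 7 = 5, so 5 days after Tuesday is Sunday.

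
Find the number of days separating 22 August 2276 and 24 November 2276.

August 2276: 31 − 22 = 9 days remain.
Then September (30), October (31): 30 + 31 = 61 days.
November 1–24, 2276: 24 days.
Total: 9 + 61 + 24 = 94 days.

94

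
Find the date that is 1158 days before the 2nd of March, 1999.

the 30th of December, 1995

Count 1158 days before March 2, 1999:
December 30, 1995 → December 30, 1996: 366 days (1996 is a leap year).
December 30, 1996 → December 30, 1997: 365 days.
December 30, 1997 → December 30, 1998: 365 days.
December 1998: 31 − 30 = 1 day remains.
Then January (31), February 1999 (28): 31 + 28 = 59 days.
March 1–2, 1999: 2 days.
Residual: 62 days.
Total: 1158 days.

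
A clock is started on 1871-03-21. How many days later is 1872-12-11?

631

Day-of-year of March 21, 1871: 80.
Day-of-year of December 11, 1872: 346.
1871 has 365 days, so 365 − 80 = 285 days remain in 1871.
Total: 285 + 346 = 631 days.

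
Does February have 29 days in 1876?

Yes

1876 is a leap year.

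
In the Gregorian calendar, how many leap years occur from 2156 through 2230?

18

Years divisible by 4: 2156, 2160, …, 2228 — 19 in all.
Of these, 2200 is divisible by 100 but not 400, so not leap.
Leap years: 19 − 1 = 18.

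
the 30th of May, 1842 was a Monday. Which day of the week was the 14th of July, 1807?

Count forward from the earlier date (July 14, 1807) to the later (May 30, 1842):
Day-of-year of July 14, 1807: 195.
Day-of-year of May 30, 1842: 150.
1807 has 365 days, so 365 − 195 = 170 days remain in 1807.
Full years 1808–1841: 25 common + 9 leap = 25×365 + 9×366 = 12419 days.
Total: 170 + 12419 + 150 = 12739 days.
12739 mod 7 = 6, so 6 days before Monday is Tuesday.

Tuesday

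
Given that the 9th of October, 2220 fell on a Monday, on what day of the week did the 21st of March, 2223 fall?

Friday

October 9, 2220 → October 9, 2221: 365 days.
October 9, 2221 → October 9, 2222: 365 days.
October 2222: 31 − 9 = 22 days remain.
Then November (30), December (31), January (31), February 2223 (28): 30 + 31 + 31 + 28 = 120 days.
March 1–21, 2223: 21 days.
Residual: 163 days.
Total: 893 days.
893 mod 7 = 4, so 4 days after Monday is Friday.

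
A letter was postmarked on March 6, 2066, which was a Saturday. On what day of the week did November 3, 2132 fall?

Monday

From March 6, 2066 to March 6, 2132: 66 years, of which 16 contain a Feb 29 — 50×365 + 16×366 = 24106 days.
(2100 is not a leap year (divisible by 100 but not 400).)
March 2132: 31 − 6 = 25 days remain.
Then April (30), May (31), June (30), July (31), August (31), September (30), October (31): 30 + 31 + 30 + 31 + 31 + 30 + 31 = 214 days.
November 1–3, 2132: 3 days.
Residual: 242 days.
Total: 24348 days.
24348 mod 7 = 2, so 2 days after Saturday is Monday.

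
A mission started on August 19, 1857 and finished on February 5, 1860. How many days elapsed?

August 19, 1857 → August 19, 1858: 365 days.
August 19, 1858 → August 19, 1859: 365 days.
August 1859: 31 − 19 = 12 days remain.
Then September (30), October (31), November (30), December (31), January (31): 30 + 31 + 30 + 31 + 31 = 153 days.
February 1–5, 1860: 5 days (1860 is a leap year).
Residual: 170 days.
Total: 900 days.

900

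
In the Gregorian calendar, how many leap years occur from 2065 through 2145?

Years divisible by 4: 2068, 2072, …, 2144 — 20 in all.
Of these, 2100 is divisible by 100 but not 400, so not leap.
Leap years: 20 − 1 = 19.

19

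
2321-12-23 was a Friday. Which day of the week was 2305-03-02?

Count forward from the earlier date (March 2, 2305) to the later (December 23, 2321):
From March 2, 2305 to March 2, 2321: 16 years, of which 4 contain a Feb 29 — 12×365 + 4×366 = 5844 days.
March 2321: 31 − 2 = 29 days remain.
Then April (30), May (31), June (30), July (31), August (31), September (30), October (31), November (30): 30 + 31 + 30 + 31 + 31 + 30 + 31 + 30 = 244 days.
December 1–23, 2321: 23 days.
Residual: 296 days.
Total: 6140 days.
6140 mod 7 = 1, so 1 day before Friday is Thursday.

Thursday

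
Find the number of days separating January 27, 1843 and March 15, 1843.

January 1843: 31 − 27 = 4 days remain.
Then February 1843 (28): 28 days.
March 1–15, 1843: 15 days.
Total: 4 + 28 + 15 = 47 days.

47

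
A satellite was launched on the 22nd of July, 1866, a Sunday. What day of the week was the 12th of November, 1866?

July 1866: 31 − 22 = 9 days remain.
Then August (31), September (30), October (31): 31 + 30 + 31 = 92 days.
November 1–12, 1866: 12 days.
Total: 9 + 92 + 12 = 113 days.
113 mod 7 = 1, so 1 day after Sunday is Monday.

Monday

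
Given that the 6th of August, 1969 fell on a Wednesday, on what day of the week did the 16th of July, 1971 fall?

Friday

August 1969: 31 − 6 = 25 days remain.
Then 22 full months totalling 668 days.
July 1–16, 1971: 16 days.
Total: 25 + 668 + 16 = 709 days.
709 mod 7 = 2, so 2 days after Wednesday is Friday.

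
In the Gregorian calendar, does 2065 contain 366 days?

No

2065 is not a leap year.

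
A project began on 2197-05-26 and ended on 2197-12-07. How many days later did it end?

May 2197: 31 − 26 = 5 days remain.
Then June (30), July (31), August (31), September (30), October (31), November (30): 30 + 31 + 31 + 30 + 31 + 30 = 183 days.
December 1–7, 2197: 7 days.
Total: 5 + 183 + 7 = 195 days.

195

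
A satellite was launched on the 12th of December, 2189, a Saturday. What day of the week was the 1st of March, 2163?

Count forward from the earlier date (March 1, 2163) to the later (December 12, 2189):
From March 1, 2163 to March 1, 2189: 26 years, of which 7 contain a Feb 29 — 19×365 + 7×366 = 9497 days.
March 2189: 31 − 1 = 30 days remain.
Then April (30), May (31), June (30), July (31), August (31), September (30), October (31), November (30): 30 + 31 + 30 + 31 + 31 + 30 + 31 + 30 = 244 days.
December 1–12, 2189: 12 days.
Residual: 286 days.
Total: 9783 days.
9783 mod 7 = 4, so 4 days before Saturday is Tuesday.

Tuesday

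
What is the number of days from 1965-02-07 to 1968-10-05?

Day-of-year of February 7, 1965: 38.
Day-of-year of October 5, 1968: 279.
1965 has 365 days, so 365 − 38 = 327 days remain in 1965.
Full years: 1966: 365; 1967: 365. Sum = 730.
Total: 327 + 730 + 279 = 1336 days.

1336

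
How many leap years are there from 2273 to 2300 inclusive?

Years divisible by 4 in [2273, 2300]: 2276, 2280, 2284, 2288, 2292, 2296, 2300.
Of these, 2300 is divisible by 100 but not 400, so not leap.
Leap years: 7 − 1 = 6.

6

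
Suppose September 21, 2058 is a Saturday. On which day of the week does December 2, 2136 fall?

Day-of-year of September 21, 2058: 264.
Day-of-year of December 2, 2136: 337.
2058 has 365 days, so 365 − 264 = 101 days remain in 2058.
Full years 2059–2135: 59 common + 18 leap = 59×365 + 18×366 = 28123 days.
Total: 101 + 28123 + 337 = 28561 days.
28561 mod 7 = 1, so 1 day after Saturday is Sunday.

Sunday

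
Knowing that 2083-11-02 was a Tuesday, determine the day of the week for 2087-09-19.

Friday

November 2, 2083 → November 2, 2084: 366 days (2084 is a leap year).
November 2, 2084 → November 2, 2085: 365 days.
November 2, 2085 → November 2, 2086: 365 days.
November 2086: 30 − 2 = 28 days remain.
Then 9 full months totalling 274 days.
September 1–19, 2087: 19 days.
Residual: 321 days.
Total: 1417 days.
1417 mod 7 = 3, so 3 days after Tuesday is Friday.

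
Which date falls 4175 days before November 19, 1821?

June 15, 1810

Count 4175 days before November 19, 1821:
Day-of-year of June 15, 1810: 166.
Day-of-year of November 19, 1821: 323.
1810 has 365 days, so 365 − 166 = 199 days remain in 1810.
Full years 1811–1820: 7 common + 3 leap = 7×365 + 3×366 = 3653 days.
Total: 199 + 3653 + 323 = 4175 days.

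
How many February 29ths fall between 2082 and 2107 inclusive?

Years divisible by 4 in [2082, 2107]: 2084, 2088, 2092, 2096, 2100, 2104.
Of these, 2100 is divisible by 100 but not 400, so not leap.
Leap years: 6 − 1 = 5.

5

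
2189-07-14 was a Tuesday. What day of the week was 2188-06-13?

Count forward from the earlier date (June 13, 2188) to the later (July 14, 2189):
June 2188: 30 − 13 = 17 days remain.
Then 12 full months totalling 365 days.
July 1–14, 2189: 14 days.
Total: 17 + 365 + 14 = 396 days.
396 mod 7 = 4, so 4 days before Tuesday is Friday.

Friday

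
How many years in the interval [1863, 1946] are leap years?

Years divisible by 4: 1864, 1868, …, 1944 — 21 in all.
Of these, 1900 is divisible by 100 but not 400, so not leap.
Leap years: 21 − 1 = 20.

20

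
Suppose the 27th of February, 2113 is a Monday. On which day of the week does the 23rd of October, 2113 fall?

Monday

February 2113: 28 − 27 = 1 day remains (2113 is not a leap year, so February has 28 days).
Then March (31), April (30), May (31), June (30), July (31), August (31), September (30): 31 + 30 + 31 + 30 + 31 + 31 + 30 = 214 days.
October 1–23, 2113: 23 days.
Total: 1 + 214 + 23 = 238 days.
238 is a multiple of 7, so the 23rd of October, 2113 falls on the same weekday: Monday.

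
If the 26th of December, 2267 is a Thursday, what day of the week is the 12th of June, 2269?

Saturday

December 2267: 31 − 26 = 5 days remain.
Then 17 full months totalling 517 days.
June 1–12, 2269: 12 days.
Total: 5 + 517 + 12 = 534 days.
534 mod 7 = 2, so 2 days after Thursday is Saturday.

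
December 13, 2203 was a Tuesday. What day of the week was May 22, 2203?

Count forward from the earlier date (May 22, 2203) to the later (December 13, 2203):
May 2203: 31 − 22 = 9 days remain.
Then June (30), July (31), August (31), September (30), October (31), November (30): 30 + 31 + 31 + 30 + 31 + 30 = 183 days.
December 1–13, 2203: 13 days.
Total: 9 + 183 + 13 = 205 days.
205 mod 7 = 2, so 2 days before Tuesday is Sunday.

Sunday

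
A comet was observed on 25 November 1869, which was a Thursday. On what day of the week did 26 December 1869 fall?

Sunday

November 1869: 30 − 25 = 5 days remain.
December 1–26, 1869: 26 days.
Total: 5 + 26 = 31 days.
31 mod 7 = 3, so 3 days after Thursday is Sunday.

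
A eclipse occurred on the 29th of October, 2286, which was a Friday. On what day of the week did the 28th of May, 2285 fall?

Thursday

Count forward from the earlier date (May 28, 2285) to the later (October 29, 2286):
May 2285: 31 − 28 = 3 days remain.
Then 16 full months totalling 487 days.
October 1–29, 2286: 29 days.
Total: 3 + 487 + 29 = 519 days.
519 mod 7 = 1, so 1 day before Friday is Thursday.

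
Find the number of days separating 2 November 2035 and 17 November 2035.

15

Within November 2035: 17 − 2 = 15 days.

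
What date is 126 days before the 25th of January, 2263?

the 21st of September, 2262

Count 126 days before January 25, 2263:
September 2262: 30 − 21 = 9 days remain.
Then October (31), November (30), December (31): 31 + 30 + 31 = 92 days.
January 1–25, 2263: 25 days.
Total: 9 + 92 + 25 = 126 days.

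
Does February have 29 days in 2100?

No

2100 is not a leap year (divisible by 100 but not 400).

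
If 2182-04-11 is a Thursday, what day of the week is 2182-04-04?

Thursday

Count forward from the earlier date (April 4, 2182) to the later (April 11, 2182):
Within April 2182: 11 − 4 = 7 days.
7 is a multiple of 7, so 2182-04-04 falls on the same weekday: Thursday.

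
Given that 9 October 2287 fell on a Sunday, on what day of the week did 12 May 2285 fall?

Tuesday

Count forward from the earlier date (May 12, 2285) to the later (October 9, 2287):
May 2285: 31 − 12 = 19 days remain.
Then 28 full months totalling 852 days.
October 1–9, 2287: 9 days.
Total: 19 + 852 + 9 = 880 days.
880 mod 7 = 5, so 5 days before Sunday is Tuesday.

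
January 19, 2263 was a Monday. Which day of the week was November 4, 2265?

January 2263: 31 − 19 = 12 days remain.
Then 33 full months totalling 1004 days.
November 1–4, 2265: 4 days.
Total: 12 + 1004 + 4 = 1020 days.
1020 mod 7 = 5, so 5 days after Monday is Saturday.

Saturday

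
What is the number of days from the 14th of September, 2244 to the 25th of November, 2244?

72

September 2244: 30 − 14 = 16 days remain.
Then October (31): 31 days.
November 1–25, 2244: 25 days.
Total: 16 + 31 + 25 = 72 days.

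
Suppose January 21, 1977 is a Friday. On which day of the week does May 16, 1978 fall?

Tuesday

January 1977: 31 − 21 = 10 days remain.
Then 15 full months totalling 454 days.
May 1–16, 1978: 16 days.
Total: 10 + 454 + 16 = 480 days.
480 mod 7 = 4, so 4 days after Friday is Tuesday.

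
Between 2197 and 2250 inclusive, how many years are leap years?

Years divisible by 4: 2200, 2204, …, 2248 — 13 in all.
Of these, 2200 is divisible by 100 but not 400, so not leap.
Leap years: 13 − 1 = 12.

12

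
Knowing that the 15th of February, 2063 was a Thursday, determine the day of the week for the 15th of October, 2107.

Saturday

Day-of-year of February 15, 2063: 46.
Day-of-year of October 15, 2107: 288.
2063 has 365 days, so 365 − 46 = 319 days remain in 2063.
Full years 2064–2106: 33 common + 10 leap = 33×365 + 10×366 = 15705 days.
Total: 319 + 15705 + 288 = 16312 days.
16312 mod 7 = 2, so 2 days after Thursday is Saturday.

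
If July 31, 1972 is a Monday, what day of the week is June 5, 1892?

Sunday

Count forward from the earlier date (June 5, 1892) to the later (July 31, 1972):
From June 5, 1892 to June 5, 1972: 80 years, of which 19 contain a Feb 29 — 61×365 + 19×366 = 29219 days.
(1900 is not a leap year (divisible by 100 but not 400).)
June 1972: 30 − 5 = 25 days remain.
July 1–31, 1972: 31 days.
Residual: 56 days.
Total: 29275 days.
29275 mod 7 = 1, so 1 day before Monday is Sunday.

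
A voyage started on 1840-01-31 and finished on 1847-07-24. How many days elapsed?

From January 31, 1840 to January 31, 1847: 7 years, of which 2 contain a Feb 29 — 5×365 + 2×366 = 2557 days.
January 1847: 31 − 31 = 0 days remain.
Then February 1847 (28), March (31), April (30), May (31), June (30): 28 + 31 + 30 + 31 + 30 = 150 days.
July 1–24, 1847: 24 days.
Residual: 174 days.
Total: 2731 days.

2731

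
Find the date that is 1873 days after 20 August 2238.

6 October 2243

Count 1873 days after August 20, 2238:
Day-of-year of August 20, 2238: 232.
Day-of-year of October 6, 2243: 279.
2238 has 365 days, so 365 − 232 = 133 days remain in 2238.
Full years: 2239: 365; 2240: 366; 2241: 365; 2242: 365. Sum = 1461.
Total: 133 + 1461 + 279 = 1873 days.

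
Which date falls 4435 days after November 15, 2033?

January 6, 2046

Count 4435 days after November 15, 2033:
Day-of-year of November 15, 2033: 319.
Day-of-year of January 6, 2046: 6.
2033 has 365 days, so 365 − 319 = 46 days remain in 2033.
Full years 2034–2045: 9 common + 3 leap = 9×365 + 3×366 = 4383 days.
Total: 46 + 4383 + 6 = 4435 days.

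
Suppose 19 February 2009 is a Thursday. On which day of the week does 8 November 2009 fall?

Sunday

February 2009: 28 − 19 = 9 days remain (2009 is not a leap year, so February has 28 days).
Then March (31), April (30), May (31), June (30), July (31), August (31), September (30), October (31): 31 + 30 + 31 + 30 + 31 + 31 + 30 + 31 = 245 days.
November 1–8, 2009: 8 days.
Total: 9 + 245 + 8 = 262 days.
262 mod 7 = 3, so 3 days after Thursday is Sunday.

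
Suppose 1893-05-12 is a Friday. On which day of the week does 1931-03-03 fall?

Day-of-year of May 12, 1893: 132.
Day-of-year of March 3, 1931: 62.
1893 has 365 days, so 365 − 132 = 233 days remain in 1893.
Full years 1894–1930: 29 common + 8 leap = 29×365 + 8×366 = 13513 days.
Total: 233 + 13513 + 62 = 13808 days.
13808 mod 7 = 4, so 4 days after Friday is Tuesday.

Tuesday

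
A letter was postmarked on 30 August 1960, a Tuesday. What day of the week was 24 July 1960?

Count forward from the earlier date (July 24, 1960) to the later (August 30, 1960):
July 1960: 31 − 24 = 7 days remain.
August 1–30, 1960: 30 days.
Total: 7 + 30 = 37 days.
37 mod 7 = 2, so 2 days before Tuesday is Sunday.

Sunday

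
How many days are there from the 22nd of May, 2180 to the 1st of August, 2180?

May 2180: 31 − 22 = 9 days remain.
Then June (30), July (31): 30 + 31 = 61 days.
August 1, 2180: 1 day.
Total: 9 + 61 + 1 = 71 days.

71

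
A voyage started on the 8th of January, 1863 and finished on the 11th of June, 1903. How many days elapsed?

From January 8, 1863 to January 8, 1903: 40 years, of which 9 contain a Feb 29 — 31×365 + 9×366 = 14609 days.
(1900 is not a leap year (divisible by 100 but not 400).)
January 1903: 31 − 8 = 23 days remain.
Then February 1903 (28), March (31), April (30), May (31): 28 + 31 + 30 + 31 = 120 days.
June 1–11, 1903: 11 days.
Residual: 154 days.
Total: 14763 days.

14763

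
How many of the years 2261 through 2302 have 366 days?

9

Years divisible by 4 in [2261, 2302]: 2264, 2268, 2272, 2276, 2280, 2284, 2288, 2292, 2296, 2300.
Of these, 2300 is divisible by 100 but not 400, so not leap.
Leap years: 10 − 1 = 9.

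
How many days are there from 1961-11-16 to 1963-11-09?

723

November 16, 1961 → November 16, 1962: 365 days.
November 1962: 30 − 16 = 14 days remain.
Then 11 full months totalling 335 days.
November 1–9, 1963: 9 days.
Residual: 358 days.
Total: 723 days.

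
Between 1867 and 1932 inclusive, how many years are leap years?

Years divisible by 4: 1868, 1872, …, 1932 — 17 in all.
Of these, 1900 is divisible by 100 but not 400, so not leap.
Leap years: 17 − 1 = 16.

16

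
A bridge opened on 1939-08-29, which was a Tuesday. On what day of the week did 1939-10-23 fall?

Monday

August 1939: 31 − 29 = 2 days remain.
Then September (30): 30 days.
October 1–23, 1939: 23 days.
Total: 2 + 30 + 23 = 55 days.
55 mod 7 = 6, so 6 days after Tuesday is Monday.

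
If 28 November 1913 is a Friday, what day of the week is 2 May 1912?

Thursday

Count forward from the earlier date (May 2, 1912) to the later (November 28, 1913):
Day-of-year of May 2, 1912: 123.
Day-of-year of November 28, 1913: 332.
1912 has 366 days, so 366 − 123 = 243 days remain in 1912.
Total: 243 + 332 = 575 days.
575 mod 7 = 1, so 1 day before Friday is Thursday.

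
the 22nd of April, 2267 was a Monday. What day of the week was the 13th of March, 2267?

Count forward from the earlier date (March 13, 2267) to the later (April 22, 2267):
March 2267: 31 − 13 = 18 days remain.
April 1–22, 2267: 22 days.
Total: 18 + 22 = 40 days.
40 mod 7 = 5, so 5 days before Monday is Wednesday.

Wednesday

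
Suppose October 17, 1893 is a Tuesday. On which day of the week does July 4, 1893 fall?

Tuesday

Count forward from the earlier date (July 4, 1893) to the later (October 17, 1893):
July 1893: 31 − 4 = 27 days remain.
Then August (31), September (30): 31 + 30 = 61 days.
October 1–17, 1893: 17 days.
Total: 27 + 61 + 17 = 105 days.
105 is a multiple of 7, so July 4, 1893 falls on the same weekday: Tuesday.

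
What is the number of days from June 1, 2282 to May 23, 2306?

Day-of-year of June 1, 2282: 152.
Day-of-year of May 23, 2306: 143.
2282 has 365 days, so 365 − 152 = 213 days remain in 2282.
Full years 2283–2305: 18 common + 5 leap = 18×365 + 5×366 = 8400 days.
Total: 213 + 8400 + 143 = 8756 days.

8756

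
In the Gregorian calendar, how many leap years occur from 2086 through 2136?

12

Years divisible by 4: 2088, 2092, …, 2136 — 13 in all.
Of these, 2100 is divisible by 100 but not 400, so not leap.
Leap years: 13 − 1 = 12.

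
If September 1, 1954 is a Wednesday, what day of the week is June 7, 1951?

Thursday

Count forward from the earlier date (June 7, 1951) to the later (September 1, 1954):
Day-of-year of June 7, 1951: 158.
Day-of-year of September 1, 1954: 244.
1951 has 365 days, so 365 − 158 = 207 days remain in 1951.
Full years: 1952: 366; 1953: 365. Sum = 731.
Total: 207 + 731 + 244 = 1182 days.
1182 mod 7 = 6, so 6 days before Wednesday is Thursday.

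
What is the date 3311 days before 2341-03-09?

2332-02-14

Count 3311 days before March 9, 2341:
Day-of-year of February 14, 2332: 45.
Day-of-year of March 9, 2341: 68.
2332 has 366 days, so 366 − 45 = 321 days remain in 2332.
Full years 2333–2340: 6 common + 2 leap = 6×365 + 2×366 = 2922 days.
Total: 321 + 2922 + 68 = 3311 days.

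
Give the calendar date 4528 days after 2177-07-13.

2189-12-05

Count 4528 days after July 13, 2177:
From July 13, 2177 to July 13, 2189: 12 years, of which 3 contain a Feb 29 — 9×365 + 3×366 = 4383 days.
July 2189: 31 − 13 = 18 days remain.
Then August (31), September (30), October (31), November (30): 31 + 30 + 31 + 30 = 122 days.
December 1–5, 2189: 5 days.
Residual: 145 days.
Total: 4528 days.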